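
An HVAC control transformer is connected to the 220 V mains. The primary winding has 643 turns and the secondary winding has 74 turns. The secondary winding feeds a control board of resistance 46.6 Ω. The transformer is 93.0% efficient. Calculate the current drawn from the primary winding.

V_s = 220 × 74/643 = 25.319 V.
I_s = V_s/R = 25.319/46.6 = 0.54332 A.
P_out = V_s I_s = 25.319 × 0.54332 = 13.756 W.
P_in = P_out/η = 13.756/0.930 = 14.792 W.
I_p = P_in/V_p = 14.792/220 = 0.0672 A.

I_p ≈ 0.0672 A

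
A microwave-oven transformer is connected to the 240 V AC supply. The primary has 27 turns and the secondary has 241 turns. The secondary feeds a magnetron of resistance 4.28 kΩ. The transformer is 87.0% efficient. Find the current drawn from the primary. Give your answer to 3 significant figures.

I_p ≈ 5.14 A

V_s = 240 × 241/27 = 2142.2 V.
I_s = V_s/R = 2142.2/4280 = 0.50052 A.
P_out = V_s I_s = 2142.2 × 0.50052 = 1072.2 W.
P_in = P_out/η = 1072.2/0.870 = 1232.4 W.
I_p = P_in/V_p = 1232.4/240 = 5.14 A.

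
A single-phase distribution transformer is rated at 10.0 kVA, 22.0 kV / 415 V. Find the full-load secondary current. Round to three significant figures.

I_s = S/V_s = 10000/415 = 24.1 A.

I_s ≈ 24.1 A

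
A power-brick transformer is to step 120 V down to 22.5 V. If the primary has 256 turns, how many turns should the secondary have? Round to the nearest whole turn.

N_s/N_p = V_s/V_p, so N_s = 256 × 22.5/120 = 48.0 ≈ 48 turns.

N_s = 48 turns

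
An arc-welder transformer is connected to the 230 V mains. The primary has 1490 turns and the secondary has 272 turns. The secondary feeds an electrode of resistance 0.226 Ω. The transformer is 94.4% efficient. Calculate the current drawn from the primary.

V_s = 230 × 272/1490 = 41.987 V.
I_s = V_s/R = 41.987/0.226 = 185.78 A.
P_out = V_s I_s = 41.987 × 185.78 = 7800.3 W.
P_in = P_out/η = 7800.3/0.944 = 8263.1 W.
I_p = P_in/V_p = 8263.1/230 = 35.9 A.

I_p ≈ 35.9 A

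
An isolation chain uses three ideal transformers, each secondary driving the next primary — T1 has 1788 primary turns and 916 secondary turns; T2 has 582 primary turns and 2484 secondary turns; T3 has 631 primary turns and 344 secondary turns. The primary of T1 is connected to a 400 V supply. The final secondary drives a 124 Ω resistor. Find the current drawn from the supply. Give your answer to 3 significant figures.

I_supply ≈ 4.58 A

Secondary of T1: V = 400.00 × 916/1788 = 204.92 V.
Secondary of T2: V = 204.92 × 2484/582 = 874.61 V.
Secondary of T3: V = 874.61 × 344/631 = 476.81 V.
I_load = 476.81/124 = 3.8452 A, so P_out = 476.81 × 3.8452 = 1833.5 W.
All ideal ⇒ P_in = P_out, so I_supply = 1833.5/400 = 4.58 A.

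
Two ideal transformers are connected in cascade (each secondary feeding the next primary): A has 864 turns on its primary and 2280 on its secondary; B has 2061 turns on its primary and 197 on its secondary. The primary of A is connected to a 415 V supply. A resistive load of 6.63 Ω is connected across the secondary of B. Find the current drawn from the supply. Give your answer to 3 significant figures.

After A: V = 415.00 × 2280/864 = 1095.1 V.
After B: V = 1095.1 × 197/2061 = 104.68 V.
I_load = 104.68/6.63 = 15.789 A, so P_out = 104.68 × 15.789 = 1652.7 W.
All ideal ⇒ P_in = P_out, so I_supply = 1652.7/415 = 3.98 A.

I_supply ≈ 3.98 A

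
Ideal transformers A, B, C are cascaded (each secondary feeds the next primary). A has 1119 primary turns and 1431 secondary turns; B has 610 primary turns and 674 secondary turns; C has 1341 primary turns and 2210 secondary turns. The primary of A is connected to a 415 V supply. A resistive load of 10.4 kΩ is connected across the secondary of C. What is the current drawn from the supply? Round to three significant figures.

Secondary of A: V = 415.00 × 1431/1119 = 530.71 V.
Secondary of B: V = 530.71 × 674/610 = 586.39 V.
Secondary of C: V = 586.39 × 2210/1341 = 966.39 V.
I_load = 966.39/10400 = 0.092922 A, so P_out = 966.39 × 0.092922 = 89.798 W.
All ideal ⇒ P_in = P_out, so I_supply = 89.798/415 = 0.216 A.

I_supply ≈ 0.216 A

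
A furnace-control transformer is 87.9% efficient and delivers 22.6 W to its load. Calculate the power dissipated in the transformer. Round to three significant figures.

P_in = P_out/η = 22.6/0.879 = 25.7110 W.
P_loss = P_in − P_out = 25.7110 − 22.6 = 3.11 W.

P_loss ≈ 3.11 W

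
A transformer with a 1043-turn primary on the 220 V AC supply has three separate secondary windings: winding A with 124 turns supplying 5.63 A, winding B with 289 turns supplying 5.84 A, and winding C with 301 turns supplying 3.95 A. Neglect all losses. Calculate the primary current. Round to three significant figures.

V_A = 220 × 124/1043 = 26.155 V; V_B = 220 × 289/1043 = 60.959 V; V_C = 220 × 301/1043 = 63.490 V.
P_out = V_A I_A + V_B I_B + V_C I_C = 26.155×5.63 + 60.959×5.84 + 63.490×3.95 = 147.25 + 356.00 + 250.79 = 754.04 W.
Ideal ⇒ P_in = P_out, so I_p = P_out/V_p = 754.04/220 = 3.43 A.

I_p ≈ 3.43 A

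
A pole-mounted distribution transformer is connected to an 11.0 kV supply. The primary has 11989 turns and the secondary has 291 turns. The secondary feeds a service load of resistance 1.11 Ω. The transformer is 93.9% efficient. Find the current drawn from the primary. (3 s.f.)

V_s = 11000 × 291/11989 = 266.99 V.
I_s = V_s/R = 266.99/1.11 = 240.54 A.
P_out = V_s I_s = 266.99 × 240.54 = 64222 W.
P_in = P_out/η = 64222/0.939 = 68394 W.
I_p = P_in/V_p = 68394/11000 = 6.22 A.

I_p ≈ 6.22 A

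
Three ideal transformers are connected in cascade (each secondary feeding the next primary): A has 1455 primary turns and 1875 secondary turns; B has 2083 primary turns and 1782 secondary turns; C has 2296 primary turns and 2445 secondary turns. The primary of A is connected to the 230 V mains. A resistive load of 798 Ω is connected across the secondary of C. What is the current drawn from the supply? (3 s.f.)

I_supply ≈ 0.397 A

Secondary of A: V = 230.00 × 1875/1455 = 296.39 V.
Secondary of B: V = 296.39 × 1782/2083 = 253.56 V.
Secondary of C: V = 253.56 × 2445/2296 = 270.02 V.
I_load = 270.02/798 = 0.33837 A, so P_out = 270.02 × 0.33837 = 91.365 W.
All ideal ⇒ P_in = P_out, so I_supply = 91.365/230 = 0.397 A.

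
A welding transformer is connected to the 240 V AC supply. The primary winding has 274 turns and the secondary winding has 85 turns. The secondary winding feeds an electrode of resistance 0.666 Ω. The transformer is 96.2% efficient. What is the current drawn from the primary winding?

V_s = 240 × 85/274 = 74.453 V.
I_s = V_s/R = 74.453/0.666 = 111.79 A.
P_out = V_s I_s = 74.453 × 111.79 = 8323.1 W.
P_in = P_out/η = 8323.1/0.962 = 8651.9 W.
I_p = P_in/V_p = 8651.9/240 = 36.0 A.

I_p ≈ 36.0 A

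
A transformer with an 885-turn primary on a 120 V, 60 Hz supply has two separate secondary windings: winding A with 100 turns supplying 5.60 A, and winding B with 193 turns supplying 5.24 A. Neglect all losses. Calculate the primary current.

I_p ≈ 1.78 A

V_A = 120 × 100/885 = 13.559 V; V_B = 120 × 193/885 = 26.169 V.
P_out = V_A I_A + V_B I_B = 13.559×5.60 + 26.169×5.24 = 75.932 + 137.13 = 213.06 W.
Ideal ⇒ P_in = P_out, so I_p = P_out/V_p = 213.06/120 = 1.78 A.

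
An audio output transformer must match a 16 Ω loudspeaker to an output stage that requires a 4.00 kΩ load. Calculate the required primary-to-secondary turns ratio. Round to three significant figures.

N_p/N_s ≈ 15.8

Z_p/Z_s = (N_p/N_s)², so N_p/N_s = √(4000/16) = √250 = 15.8.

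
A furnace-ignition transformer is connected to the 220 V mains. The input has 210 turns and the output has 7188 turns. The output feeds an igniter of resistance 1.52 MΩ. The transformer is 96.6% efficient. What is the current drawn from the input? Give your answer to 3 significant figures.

I_in ≈ 0.176 A

V_out = 220 × 7188/210 = 7530.3 V.
I_out = V_out/R = 7530.3/(1.52×10^6) = 0.0049541 A.
P_out = V_out I_out = 7530.3 × 0.0049541 = 37.306 W.
P_in = P_out/η = 37.306/0.966 = 38.619 W.
I_in = P_in/V_in = 38.619/220 = 0.176 A.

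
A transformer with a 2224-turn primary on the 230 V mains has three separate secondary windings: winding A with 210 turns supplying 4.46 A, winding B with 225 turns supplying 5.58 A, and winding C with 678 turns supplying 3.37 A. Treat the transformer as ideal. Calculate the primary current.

V_A = 230 × 210/2224 = 21.718 V; V_B = 230 × 225/2224 = 23.269 V; V_C = 230 × 678/2224 = 70.117 V.
P_out = V_A I_A + V_B I_B + V_C I_C = 21.718×4.46 + 23.269×5.58 + 70.117×3.37 = 96.861 + 129.84 + 236.29 = 462.99 W.
Ideal ⇒ P_in = P_out, so I_p = P_out/V_p = 462.99/230 = 2.01 A.

I_p ≈ 2.01 A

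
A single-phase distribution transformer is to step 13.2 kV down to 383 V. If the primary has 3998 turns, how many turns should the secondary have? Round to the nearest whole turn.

N_s = 116 turns

N_s/N_p = V_s/V_p, so N_s = 3998 × 383/13200 = 116.0 ≈ 116 turns.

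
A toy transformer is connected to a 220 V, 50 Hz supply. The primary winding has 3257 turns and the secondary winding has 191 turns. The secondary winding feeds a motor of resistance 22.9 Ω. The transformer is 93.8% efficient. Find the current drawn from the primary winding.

V_s = 220 × 191/3257 = 12.901 V.
I_s = V_s/R = 12.901/22.9 = 0.56338 A.
P_out = V_s I_s = 12.901 × 0.56338 = 7.2684 W.
P_in = P_out/η = 7.2684/0.938 = 7.7489 W.
I_p = P_in/V_p = 7.7489/220 = 0.0352 A.

I_p ≈ 0.0352 A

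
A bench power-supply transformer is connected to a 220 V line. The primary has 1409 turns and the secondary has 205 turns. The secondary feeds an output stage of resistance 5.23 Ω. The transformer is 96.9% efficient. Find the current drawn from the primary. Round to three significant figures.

V_s = 220 × 205/1409 = 32.009 V.
I_s = V_s/R = 32.009/5.23 = 6.1202 A.
P_out = V_s I_s = 32.009 × 6.1202 = 195.90 W.
P_in = P_out/η = 195.90/0.969 = 202.16 W.
I_p = P_in/V_p = 202.16/220 = 0.919 A.

I_p ≈ 0.919 A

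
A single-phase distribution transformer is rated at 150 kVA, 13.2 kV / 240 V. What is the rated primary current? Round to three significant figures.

I_p ≈ 11.4 A

I_p = S/V_p = 150000/13200 = 11.4 A.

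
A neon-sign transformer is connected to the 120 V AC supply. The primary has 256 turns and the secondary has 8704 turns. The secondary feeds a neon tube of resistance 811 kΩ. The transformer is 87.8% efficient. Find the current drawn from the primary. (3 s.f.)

I_p ≈ 0.195 A

V_s = 120 × 8704/256 = 4080.0 V.
I_s = V_s/R = 4080.0/811000 = 0.0050308 A.
P_out = V_s I_s = 4080.0 × 0.0050308 = 20.526 W.
P_in = P_out/η = 20.526/0.878 = 23.378 W.
I_p = P_in/V_p = 23.378/120 = 0.195 A.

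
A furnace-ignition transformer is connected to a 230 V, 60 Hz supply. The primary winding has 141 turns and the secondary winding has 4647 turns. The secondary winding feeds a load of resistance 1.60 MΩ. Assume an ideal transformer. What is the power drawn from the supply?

V_s = V_p × N_s/N_p = 230 × 4647/141 = 7580.2 V.
I_s = V_s/R = 7580.2/(1.60×10^6) = 0.0047376 A.
I_p = I_s × N_s/N_p = 0.0047376 × 4647/141 = 0.15614 A.
P = V_p I_p = 230 × 0.15614 = 35.9 W.

P ≈ 35.9 W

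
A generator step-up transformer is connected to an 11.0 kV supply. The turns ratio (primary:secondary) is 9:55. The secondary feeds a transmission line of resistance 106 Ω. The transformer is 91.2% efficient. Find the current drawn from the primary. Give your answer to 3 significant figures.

V_s = 11000 × 55/9 = 67222 V.
I_s = V_s/R = 67222/106 = 634.17 A.
P_out = V_s I_s = 67222 × 634.17 = 4.2630×10^7 W.
P_in = P_out/η = 4.2630×10^7/0.912 = 4.6744×10^7 W.
I_p = P_in/V_p = 4.6744×10^7/11000 = 4250 A.

I_p ≈ 4250 A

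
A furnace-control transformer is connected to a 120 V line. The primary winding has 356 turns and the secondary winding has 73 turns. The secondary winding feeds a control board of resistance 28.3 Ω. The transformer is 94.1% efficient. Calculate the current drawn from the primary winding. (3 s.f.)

V_s = 120 × 73/356 = 24.607 V.
I_s = V_s/R = 24.607/28.3 = 0.86950 A.
P_out = V_s I_s = 24.607 × 0.86950 = 21.395 W.
P_in = P_out/η = 21.395/0.941 = 22.737 W.
I_p = P_in/V_p = 22.737/120 = 0.189 A.

I_p ≈ 0.189 A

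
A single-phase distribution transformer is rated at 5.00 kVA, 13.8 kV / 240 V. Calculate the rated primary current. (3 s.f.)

I_p = S/V_p = 5000/13800 = 0.362 A.

I_p ≈ 0.362 A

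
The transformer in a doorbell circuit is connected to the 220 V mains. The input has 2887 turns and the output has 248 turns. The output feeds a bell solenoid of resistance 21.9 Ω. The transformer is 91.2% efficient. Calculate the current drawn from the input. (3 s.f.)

I_in ≈ 0.0813 A

V_out = 220 × 248/2887 = 18.899 V.
I_out = V_out/R = 18.899/21.9 = 0.86295 A.
P_out = V_out I_out = 18.899 × 0.86295 = 16.308 W.
P_in = P_out/η = 16.308/0.912 = 17.882 W.
I_in = P_in/V_in = 17.882/220 = 0.0813 A.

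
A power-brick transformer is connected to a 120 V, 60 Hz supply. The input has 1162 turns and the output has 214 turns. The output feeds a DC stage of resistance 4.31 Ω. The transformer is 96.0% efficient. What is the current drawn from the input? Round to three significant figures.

V_out = 120 × 214/1162 = 22.100 V.
I_out = V_out/R = 22.100/4.31 = 5.1276 A.
P_out = V_out I_out = 22.100 × 5.1276 = 113.32 W.
P_in = P_out/η = 113.32/0.960 = 118.04 W.
I_in = P_in/V_in = 118.04/120 = 0.984 A.

I_in ≈ 0.984 A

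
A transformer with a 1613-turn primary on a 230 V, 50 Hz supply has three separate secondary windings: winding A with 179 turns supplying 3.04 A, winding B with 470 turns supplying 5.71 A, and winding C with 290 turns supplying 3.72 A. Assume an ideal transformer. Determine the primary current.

V_A = 230 × 179/1613 = 25.524 V; V_B = 230 × 470/1613 = 67.018 V; V_C = 230 × 290/1613 = 41.352 V.
P_out = V_A I_A + V_B I_B + V_C I_C = 25.524×3.04 + 67.018×5.71 + 41.352×3.72 = 77.593 + 382.67 + 153.83 = 614.09 W.
Ideal ⇒ P_in = P_out, so I_p = P_out/V_p = 614.09/230 = 2.67 A.

I_p ≈ 2.67 A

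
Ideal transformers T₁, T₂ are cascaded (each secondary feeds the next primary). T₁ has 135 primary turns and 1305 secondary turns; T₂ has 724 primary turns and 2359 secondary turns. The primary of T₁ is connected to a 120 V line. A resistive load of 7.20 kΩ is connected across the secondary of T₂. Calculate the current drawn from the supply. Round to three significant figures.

After T₁: V = 120.00 × 1305/135 = 1160.0 V.
After T₂: V = 1160.0 × 2359/724 = 3779.6 V.
I_load = 3779.6/7200 = 0.52495 A, so P_out = 3779.6 × 0.52495 = 1984.1 W.
All ideal ⇒ P_in = P_out, so I_supply = 1984.1/120 = 16.5 A.

I_supply ≈ 16.5 A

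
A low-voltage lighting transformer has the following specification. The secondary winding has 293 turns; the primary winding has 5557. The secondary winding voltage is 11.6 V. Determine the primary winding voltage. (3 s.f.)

V_p/V_s = N_p/N_s, so V_p = 11.6 × 5557/293 = 220 V.

V_p ≈ 220 V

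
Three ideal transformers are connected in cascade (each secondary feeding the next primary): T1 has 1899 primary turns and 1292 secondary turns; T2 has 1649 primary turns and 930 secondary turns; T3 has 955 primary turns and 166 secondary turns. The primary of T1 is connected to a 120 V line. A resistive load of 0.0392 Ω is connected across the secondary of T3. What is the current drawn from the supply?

After T1: V = 120.00 × 1292/1899 = 81.643 V.
After T2: V = 81.643 × 930/1649 = 46.045 V.
After T3: V = 46.045 × 166/955 = 8.0036 V.
I_load = 8.0036/0.0392 = 204.17 A, so P_out = 8.0036 × 204.17 = 1634.1 W.
All ideal ⇒ P_in = P_out, so I_supply = 1634.1/120 = 13.6 A.

I_supply ≈ 13.6 A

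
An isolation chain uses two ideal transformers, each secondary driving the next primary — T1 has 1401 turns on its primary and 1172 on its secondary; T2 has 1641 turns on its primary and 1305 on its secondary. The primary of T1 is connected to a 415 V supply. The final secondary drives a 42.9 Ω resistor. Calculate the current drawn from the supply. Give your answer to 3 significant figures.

Secondary of T1: V = 415.00 × 1172/1401 = 347.17 V.
Secondary of T2: V = 347.17 × 1305/1641 = 276.08 V.
I_load = 276.08/42.9 = 6.4355 A, so P_out = 276.08 × 6.4355 = 1776.7 W.
All ideal ⇒ P_in = P_out, so I_supply = 1776.7/415 = 4.28 A.

I_supply ≈ 4.28 A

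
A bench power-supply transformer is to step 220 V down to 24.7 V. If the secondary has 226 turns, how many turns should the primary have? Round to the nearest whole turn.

N_p = 2013 turns

N_p/N_s = V_p/V_s, so N_p = 226 × 220/24.7 = 2013.0 ≈ 2013 turns.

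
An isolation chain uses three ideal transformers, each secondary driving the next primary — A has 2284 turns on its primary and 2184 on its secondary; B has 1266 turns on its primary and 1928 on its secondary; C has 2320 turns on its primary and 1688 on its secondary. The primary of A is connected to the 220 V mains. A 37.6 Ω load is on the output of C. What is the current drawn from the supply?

Secondary of A: V = 220.00 × 2184/2284 = 210.37 V.
Secondary of B: V = 210.37 × 1928/1266 = 320.37 V.
Secondary of C: V = 320.37 × 1688/2320 = 233.10 V.
I_load = 233.10/37.6 = 6.1994 A, so P_out = 233.10 × 6.1994 = 1445.1 W.
All ideal ⇒ P_in = P_out, so I_supply = 1445.1/220 = 6.57 A.

I_supply ≈ 6.57 A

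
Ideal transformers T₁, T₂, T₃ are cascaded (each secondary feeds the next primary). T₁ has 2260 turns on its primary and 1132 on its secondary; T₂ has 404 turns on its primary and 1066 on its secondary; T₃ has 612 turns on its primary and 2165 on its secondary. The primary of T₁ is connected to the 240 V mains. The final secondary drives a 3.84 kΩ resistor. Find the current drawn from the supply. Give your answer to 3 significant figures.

Secondary of T₁: V = 240.00 × 1132/2260 = 120.21 V.
Secondary of T₂: V = 120.21 × 1066/404 = 317.19 V.
Secondary of T₃: V = 317.19 × 2165/612 = 1122.1 V.
I_load = 1122.1/3840 = 0.29221 A, so P_out = 1122.1 × 0.29221 = 327.89 W.
All ideal ⇒ P_in = P_out, so I_supply = 327.89/240 = 1.37 A.

I_supply ≈ 1.37 A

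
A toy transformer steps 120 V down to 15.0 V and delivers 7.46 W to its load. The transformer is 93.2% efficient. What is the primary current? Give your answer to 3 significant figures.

P_in = P_out/η = 7.46/0.932 = 8.0043 W.
I_p = P_in/V_p = 8.0043/120 = 0.0667 A.

I_p ≈ 0.0667 A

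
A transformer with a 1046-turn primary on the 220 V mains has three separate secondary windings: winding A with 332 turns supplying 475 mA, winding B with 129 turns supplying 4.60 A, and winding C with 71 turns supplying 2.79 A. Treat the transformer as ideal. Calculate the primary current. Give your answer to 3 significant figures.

V_A = 220 × 332/1046 = 69.828 V; V_B = 220 × 129/1046 = 27.132 V; V_C = 220 × 71/1046 = 14.933 V.
P_out = V_A I_A + V_B I_B + V_C I_C = 69.828×0.475 + 27.132×4.60 + 14.933×2.79 = 33.168 + 124.81 + 41.663 = 199.64 W.
Ideal ⇒ P_in = P_out, so I_p = P_out/V_p = 199.64/220 = 0.907 A.

I_p ≈ 0.907 A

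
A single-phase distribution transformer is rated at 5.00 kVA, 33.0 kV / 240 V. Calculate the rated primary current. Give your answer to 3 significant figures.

I_p = S/V_p = 5000/33000 = 0.152 A.

I_p ≈ 0.152 A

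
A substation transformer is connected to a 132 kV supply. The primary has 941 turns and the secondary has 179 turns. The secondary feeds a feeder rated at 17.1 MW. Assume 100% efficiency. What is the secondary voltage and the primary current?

V_s = V_p × N_s/N_p = 132000 × 179/941 = 25109 V.
I_s = P/V_s = 1.71×10^7/25109 = 681.02 A.
I_p = I_s × N_s/N_p = 681.02 × 179/941 = 130 A.

V_s ≈ 25100 V, I_p ≈ 130 A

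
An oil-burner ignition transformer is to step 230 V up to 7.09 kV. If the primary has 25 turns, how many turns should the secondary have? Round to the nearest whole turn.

N_s/N_p = V_s/V_p, so N_s = 25 × 7090/230 = 770.7 ≈ 771 turns.

N_s = 771 turns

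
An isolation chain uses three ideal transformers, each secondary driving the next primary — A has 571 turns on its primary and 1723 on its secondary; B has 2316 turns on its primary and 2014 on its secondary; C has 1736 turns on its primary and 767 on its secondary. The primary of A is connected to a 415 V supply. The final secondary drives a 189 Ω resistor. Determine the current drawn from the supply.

Secondary of A: V = 415.00 × 1723/571 = 1252.3 V.
Secondary of B: V = 1252.3 × 2014/2316 = 1089.0 V.
Secondary of C: V = 1089.0 × 767/1736 = 481.13 V.
I_load = 481.13/189 = 2.5457 A, so P_out = 481.13 × 2.5457 = 1224.8 W.
All ideal ⇒ P_in = P_out, so I_supply = 1224.8/415 = 2.95 A.

I_supply ≈ 2.95 A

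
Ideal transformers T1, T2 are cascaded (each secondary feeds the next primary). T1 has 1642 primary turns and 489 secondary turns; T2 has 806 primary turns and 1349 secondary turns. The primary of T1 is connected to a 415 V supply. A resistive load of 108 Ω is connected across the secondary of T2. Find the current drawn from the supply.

I_supply ≈ 0.955 A

Secondary of T1: V = 415.00 × 489/1642 = 123.59 V.
Secondary of T2: V = 123.59 × 1349/806 = 206.85 V.
I_load = 206.85/108 = 1.9153 A, so P_out = 206.85 × 1.9153 = 396.18 W.
All ideal ⇒ P_in = P_out, so I_supply = 396.18/415 = 0.955 A.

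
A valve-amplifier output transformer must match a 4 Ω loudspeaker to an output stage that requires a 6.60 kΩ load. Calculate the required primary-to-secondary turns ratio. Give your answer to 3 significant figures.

N_p/N_s ≈ 40.6

Z_p/Z_s = (N_p/N_s)², so N_p/N_s = √(6600/4) = √1650 = 40.6.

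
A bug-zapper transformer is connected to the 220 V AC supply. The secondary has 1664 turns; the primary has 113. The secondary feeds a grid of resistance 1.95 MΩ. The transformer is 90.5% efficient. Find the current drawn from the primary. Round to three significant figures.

I_p ≈ 0.0270 A

V_s = 220 × 1664/113 = 3239.6 V.
I_s = V_s/R = 3239.6/(1.95×10^6) = 0.0016614 A.
P_out = V_s I_s = 3239.6 × 0.0016614 = 5.3822 W.
P_in = P_out/η = 5.3822/0.905 = 5.9472 W.
I_p = P_in/V_p = 5.9472/220 = 0.0270 A.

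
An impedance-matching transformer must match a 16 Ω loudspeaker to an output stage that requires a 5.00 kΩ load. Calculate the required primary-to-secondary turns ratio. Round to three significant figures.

N_p/N_s ≈ 17.7

Z_p/Z_s = (N_p/N_s)², so N_p/N_s = √(5000/16) = √312 = 17.7.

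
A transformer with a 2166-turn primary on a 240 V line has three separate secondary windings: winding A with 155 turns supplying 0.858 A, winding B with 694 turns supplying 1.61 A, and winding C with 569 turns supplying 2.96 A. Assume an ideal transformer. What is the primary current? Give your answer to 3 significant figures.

I_p ≈ 1.35 A

V_A = 240 × 155/2166 = 17.175 V; V_B = 240 × 694/2166 = 76.898 V; V_C = 240 × 569/2166 = 63.047 V.
P_out = V_A I_A + V_B I_B + V_C I_C = 17.175×0.858 + 76.898×1.61 + 63.047×2.96 = 14.736 + 123.80 + 186.62 = 325.16 W.
Ideal ⇒ P_in = P_out, so I_p = P_out/V_p = 325.16/240 = 1.35 A.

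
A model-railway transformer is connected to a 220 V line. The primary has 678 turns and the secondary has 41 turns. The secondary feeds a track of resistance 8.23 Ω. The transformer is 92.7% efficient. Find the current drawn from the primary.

I_p ≈ 0.105 A

V_s = 220 × 41/678 = 13.304 V.
I_s = V_s/R = 13.304/8.23 = 1.6165 A.
P_out = V_s I_s = 13.304 × 1.6165 = 21.506 W.
P_in = P_out/η = 21.506/0.927 = 23.199 W.
I_p = P_in/V_p = 23.199/220 = 0.105 A.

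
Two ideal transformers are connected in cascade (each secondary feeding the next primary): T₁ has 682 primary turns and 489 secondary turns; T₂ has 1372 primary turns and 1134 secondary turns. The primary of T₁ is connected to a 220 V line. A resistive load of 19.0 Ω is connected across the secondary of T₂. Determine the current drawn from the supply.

Secondary of T₁: V = 220.00 × 489/682 = 157.74 V.
Secondary of T₂: V = 157.74 × 1134/1372 = 130.38 V.
I_load = 130.38/19.0 = 6.8620 A, so P_out = 130.38 × 6.8620 = 894.66 W.
All ideal ⇒ P_in = P_out, so I_supply = 894.66/220 = 4.07 A.

I_supply ≈ 4.07 A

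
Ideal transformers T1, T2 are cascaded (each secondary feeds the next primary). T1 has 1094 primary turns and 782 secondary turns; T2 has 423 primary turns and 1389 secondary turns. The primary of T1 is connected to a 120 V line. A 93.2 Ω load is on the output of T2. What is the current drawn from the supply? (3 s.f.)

I_supply ≈ 7.09 A

After T1: V = 120.00 × 782/1094 = 85.777 V.
After T2: V = 85.777 × 1389/423 = 281.66 V.
I_load = 281.66/93.2 = 3.0222 A, so P_out = 281.66 × 3.0222 = 851.23 W.
All ideal ⇒ P_in = P_out, so I_supply = 851.23/120 = 7.09 A.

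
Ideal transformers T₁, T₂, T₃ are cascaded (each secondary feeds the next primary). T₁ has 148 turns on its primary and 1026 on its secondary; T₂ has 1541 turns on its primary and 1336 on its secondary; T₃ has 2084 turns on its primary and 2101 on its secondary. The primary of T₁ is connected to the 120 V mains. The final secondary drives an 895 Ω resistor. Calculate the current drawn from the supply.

I_supply ≈ 4.92 A

After T₁: V = 120.00 × 1026/148 = 831.89 V.
After T₂: V = 831.89 × 1336/1541 = 721.22 V.
After T₃: V = 721.22 × 2101/2084 = 727.11 V.
I_load = 727.11/895 = 0.81241 A, so P_out = 727.11 × 0.81241 = 590.71 W.
All ideal ⇒ P_in = P_out, so I_supply = 590.71/120 = 4.92 A.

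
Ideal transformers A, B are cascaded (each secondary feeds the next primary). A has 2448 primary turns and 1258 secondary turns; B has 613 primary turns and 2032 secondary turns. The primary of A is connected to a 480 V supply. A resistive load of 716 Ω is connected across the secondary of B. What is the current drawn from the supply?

Secondary of A: V = 480.00 × 1258/2448 = 246.67 V.
Secondary of B: V = 246.67 × 2032/613 = 817.66 V.
I_load = 817.66/716 = 1.1420 A, so P_out = 817.66 × 1.1420 = 933.76 W.
All ideal ⇒ P_in = P_out, so I_supply = 933.76/480 = 1.95 A.

I_supply ≈ 1.95 A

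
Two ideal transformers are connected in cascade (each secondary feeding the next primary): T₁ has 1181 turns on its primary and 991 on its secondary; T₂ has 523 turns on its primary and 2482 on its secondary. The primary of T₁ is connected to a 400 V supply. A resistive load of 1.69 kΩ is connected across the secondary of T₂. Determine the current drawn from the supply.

Secondary of T₁: V = 400.00 × 991/1181 = 335.65 V.
Secondary of T₂: V = 335.65 × 2482/523 = 1592.9 V.
I_load = 1592.9/1690 = 0.94253 A, so P_out = 1592.9 × 0.94253 = 1501.3 W.
All ideal ⇒ P_in = P_out, so I_supply = 1501.3/400 = 3.75 A.

I_supply ≈ 3.75 A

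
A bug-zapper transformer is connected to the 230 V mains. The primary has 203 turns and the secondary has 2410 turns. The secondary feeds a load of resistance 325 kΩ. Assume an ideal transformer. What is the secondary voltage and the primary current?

V_s = V_p × N_s/N_p = 230 × 2410/203 = 2730.5 V.
I_s = V_s/R = 2730.5/325000 = 0.0084017 A.
I_p = I_s × N_s/N_p = 0.0084017 × 2410/203 = 0.0997 A.

V_s ≈ 2730 V, I_p ≈ 0.0997 A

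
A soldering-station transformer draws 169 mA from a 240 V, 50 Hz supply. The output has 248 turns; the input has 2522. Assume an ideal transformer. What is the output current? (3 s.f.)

I_out ≈ 1.72 A

I_out/I_in = N_in/N_out, so I_out = 0.169 × 2522/248 = 1.72 A.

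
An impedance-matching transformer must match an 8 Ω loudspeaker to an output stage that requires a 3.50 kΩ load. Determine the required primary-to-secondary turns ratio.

N_p/N_s ≈ 20.9

Z_p/Z_s = (N_p/N_s)², so N_p/N_s = √(3500/8) = √438 = 20.9.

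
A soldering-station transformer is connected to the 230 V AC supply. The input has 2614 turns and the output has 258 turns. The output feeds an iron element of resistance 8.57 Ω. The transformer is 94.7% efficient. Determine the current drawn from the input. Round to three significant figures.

V_out = 230 × 258/2614 = 22.701 V.
I_out = V_out/R = 22.701/8.57 = 2.6489 A.
P_out = V_out I_out = 22.701 × 2.6489 = 60.132 W.
P_in = P_out/η = 60.132/0.947 = 63.497 W.
I_in = P_in/V_in = 63.497/230 = 0.276 A.

I_in ≈ 0.276 A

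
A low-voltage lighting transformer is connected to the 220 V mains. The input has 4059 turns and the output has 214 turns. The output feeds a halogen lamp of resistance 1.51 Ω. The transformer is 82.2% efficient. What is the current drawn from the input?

I_in ≈ 0.493 A

V_out = 220 × 214/4059 = 11.599 V.
I_out = V_out/R = 11.599/1.51 = 7.6814 A.
P_out = V_out I_out = 11.599 × 7.6814 = 89.096 W.
P_in = P_out/η = 89.096/0.822 = 108.39 W.
I_in = P_in/V_in = 108.39/220 = 0.493 A.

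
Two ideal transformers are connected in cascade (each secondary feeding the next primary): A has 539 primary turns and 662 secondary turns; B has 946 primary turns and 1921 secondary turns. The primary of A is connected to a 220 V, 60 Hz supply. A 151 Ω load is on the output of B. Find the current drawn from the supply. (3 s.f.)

Secondary of A: V = 220.00 × 662/539 = 270.20 V.
Secondary of B: V = 270.20 × 1921/946 = 548.69 V.
I_load = 548.69/151 = 3.6337 A, so P_out = 548.69 × 3.6337 = 1993.8 W.
All ideal ⇒ P_in = P_out, so I_supply = 1993.8/220 = 9.06 A.

I_supply ≈ 9.06 A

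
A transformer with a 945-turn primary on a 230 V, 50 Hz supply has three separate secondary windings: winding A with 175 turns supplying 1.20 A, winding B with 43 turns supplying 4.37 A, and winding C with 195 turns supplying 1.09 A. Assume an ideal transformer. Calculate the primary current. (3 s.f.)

V_A = 230 × 175/945 = 42.593 V; V_B = 230 × 43/945 = 10.466 V; V_C = 230 × 195/945 = 47.460 V.
P_out = V_A I_A + V_B I_B + V_C I_C = 42.593×1.20 + 10.466×4.37 + 47.460×1.09 = 51.111 + 45.735 + 51.732 = 148.58 W.
Ideal ⇒ P_in = P_out, so I_p = P_out/V_p = 148.58/230 = 0.646 A.

I_p ≈ 0.646 A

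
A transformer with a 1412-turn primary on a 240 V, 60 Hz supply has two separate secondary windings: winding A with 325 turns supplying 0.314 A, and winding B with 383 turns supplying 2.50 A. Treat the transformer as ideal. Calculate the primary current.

I_p ≈ 0.750 A

V_A = 240 × 325/1412 = 55.241 V; V_B = 240 × 383/1412 = 65.099 V.
P_out = V_A I_A + V_B I_B = 55.241×0.314 + 65.099×2.50 = 17.346 + 162.75 = 180.09 W.
Ideal ⇒ P_in = P_out, so I_p = P_out/V_p = 180.09/240 = 0.750 A.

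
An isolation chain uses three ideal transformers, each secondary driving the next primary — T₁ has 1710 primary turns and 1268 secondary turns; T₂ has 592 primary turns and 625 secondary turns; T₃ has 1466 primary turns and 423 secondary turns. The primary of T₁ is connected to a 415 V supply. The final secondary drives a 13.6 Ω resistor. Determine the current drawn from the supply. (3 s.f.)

I_supply ≈ 1.56 A

After T₁: V = 415.00 × 1268/1710 = 307.73 V.
After T₂: V = 307.73 × 625/592 = 324.88 V.
After T₃: V = 324.88 × 423/1466 = 93.742 V.
I_load = 93.742/13.6 = 6.8928 A, so P_out = 93.742 × 6.8928 = 646.15 W.
All ideal ⇒ P_in = P_out, so I_supply = 646.15/415 = 1.56 A.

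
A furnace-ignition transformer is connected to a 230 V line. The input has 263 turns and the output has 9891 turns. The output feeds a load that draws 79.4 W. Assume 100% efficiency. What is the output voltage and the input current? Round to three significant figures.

V_out ≈ 8650 V, I_in ≈ 0.345 A

V_out = V_in × N_out/N_in = 230 × 9891/263 = 8649.9 V.
I_out = P/V_out = 79.4/8649.9 = 0.0091793 A.
I_in = I_out × N_out/N_in = 0.0091793 × 9891/263 = 0.345 A.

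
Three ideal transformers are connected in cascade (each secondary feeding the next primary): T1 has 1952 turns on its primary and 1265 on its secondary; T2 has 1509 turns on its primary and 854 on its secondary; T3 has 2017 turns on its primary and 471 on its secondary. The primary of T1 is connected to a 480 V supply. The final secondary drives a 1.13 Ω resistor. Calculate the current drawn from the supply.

I_supply ≈ 3.12 A

Secondary of T1: V = 480.00 × 1265/1952 = 311.07 V.
Secondary of T2: V = 311.07 × 854/1509 = 176.04 V.
Secondary of T3: V = 176.04 × 471/2017 = 41.109 V.
I_load = 41.109/1.13 = 36.380 A, so P_out = 41.109 × 36.380 = 1495.5 W.
All ideal ⇒ P_in = P_out, so I_supply = 1495.5/480 = 3.12 A.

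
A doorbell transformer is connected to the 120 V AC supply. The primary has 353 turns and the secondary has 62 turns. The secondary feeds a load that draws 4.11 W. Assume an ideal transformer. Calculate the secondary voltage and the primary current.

V_s = V_p × N_s/N_p = 120 × 62/353 = 21.076 V.
I_s = P/V_s = 4.11/21.076 = 0.19500 A.
I_p = I_s × N_s/N_p = 0.19500 × 62/353 = 0.0343 A.

V_s ≈ 21.1 V, I_p ≈ 0.0343 A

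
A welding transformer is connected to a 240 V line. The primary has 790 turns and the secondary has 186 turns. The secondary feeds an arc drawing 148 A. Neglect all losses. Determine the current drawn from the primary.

I_p ≈ 34.8 A

For an ideal transformer I_p N_p = I_s N_s, so I_p = 148 × 186/790 = 34.8 A.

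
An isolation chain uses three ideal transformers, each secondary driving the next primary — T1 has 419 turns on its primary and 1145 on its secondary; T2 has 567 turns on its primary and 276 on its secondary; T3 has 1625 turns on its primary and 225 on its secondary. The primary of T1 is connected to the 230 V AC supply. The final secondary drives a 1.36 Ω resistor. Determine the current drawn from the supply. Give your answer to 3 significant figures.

Secondary of T1: V = 230.00 × 1145/419 = 628.52 V.
Secondary of T2: V = 628.52 × 276/567 = 305.95 V.
Secondary of T3: V = 305.95 × 225/1625 = 42.362 V.
I_load = 42.362/1.36 = 31.148 A, so P_out = 42.362 × 31.148 = 1319.5 W.
All ideal ⇒ P_in = P_out, so I_supply = 1319.5/230 = 5.74 A.

I_supply ≈ 5.74 A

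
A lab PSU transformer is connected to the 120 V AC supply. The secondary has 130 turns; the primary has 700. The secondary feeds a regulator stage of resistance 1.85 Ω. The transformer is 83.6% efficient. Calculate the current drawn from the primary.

I_p ≈ 2.68 A

V_s = 120 × 130/700 = 22.286 V.
I_s = V_s/R = 22.286/1.85 = 12.046 A.
P_out = V_s I_s = 22.286 × 12.046 = 268.46 W.
P_in = P_out/η = 268.46/0.836 = 321.13 W.
I_p = P_in/V_p = 321.13/120 = 2.68 A.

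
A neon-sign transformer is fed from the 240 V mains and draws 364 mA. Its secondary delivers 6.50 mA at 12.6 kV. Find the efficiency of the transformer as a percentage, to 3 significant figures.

P_in = 240 × 0.364 = 87.3600 W.
P_out = 12600 × 0.00650 = 81.9000 W.
η = P_out/P_in = 81.9000/87.3600 = 0.937.

η ≈ 93.7%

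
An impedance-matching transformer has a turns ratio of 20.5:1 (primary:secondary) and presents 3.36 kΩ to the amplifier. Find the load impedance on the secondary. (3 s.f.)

Z_s ≈ 8.00 Ω

Z_s = Z_p/(N_p/N_s)² = 3360/20.5² = 8.00 Ω.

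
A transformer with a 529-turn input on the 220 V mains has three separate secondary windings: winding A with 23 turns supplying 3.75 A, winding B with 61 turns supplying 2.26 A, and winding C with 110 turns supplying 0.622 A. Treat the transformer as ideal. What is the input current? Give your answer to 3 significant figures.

V_A = 220 × 23/529 = 9.5652 V; V_B = 220 × 61/529 = 25.369 V; V_C = 220 × 110/529 = 45.747 V.
P_out = V_A I_A + V_B I_B + V_C I_C = 9.5652×3.75 + 25.369×2.26 + 45.747×0.622 = 35.870 + 57.333 + 28.454 = 121.66 W.
Ideal ⇒ P_in = P_out, so I_in = P_out/V_in = 121.66/220 = 0.553 A.

I_in ≈ 0.553 A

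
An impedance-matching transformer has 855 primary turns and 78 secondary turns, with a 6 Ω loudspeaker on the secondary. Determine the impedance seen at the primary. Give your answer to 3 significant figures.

Z_p = (N_p/N_s)² × Z_s = (855/78)² × 6 = 721 Ω.

Z_p ≈ 721 Ω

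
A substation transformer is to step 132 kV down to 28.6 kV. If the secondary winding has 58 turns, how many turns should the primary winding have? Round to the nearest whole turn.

N_p/N_s = V_p/V_s, so N_p = 58 × 132000/28600 = 267.7 ≈ 268 turns.

N_p = 268 turns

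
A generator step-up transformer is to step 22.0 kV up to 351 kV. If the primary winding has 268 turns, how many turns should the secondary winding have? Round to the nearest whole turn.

N_s = 4276 turns

N_s/N_p = V_s/V_p, so N_s = 268 × 351000/22000 = 4275.8 ≈ 4276 turns.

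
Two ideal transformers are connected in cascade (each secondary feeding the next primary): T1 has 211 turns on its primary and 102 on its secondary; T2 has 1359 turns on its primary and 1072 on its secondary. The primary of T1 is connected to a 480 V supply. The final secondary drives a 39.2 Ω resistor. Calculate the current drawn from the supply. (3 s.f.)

I_supply ≈ 1.78 A

Secondary of T1: V = 480.00 × 102/211 = 232.04 V.
Secondary of T2: V = 232.04 × 1072/1359 = 183.04 V.
I_load = 183.04/39.2 = 4.6693 A, so P_out = 183.04 × 4.6693 = 854.64 W.
All ideal ⇒ P_in = P_out, so I_supply = 854.64/480 = 1.78 A.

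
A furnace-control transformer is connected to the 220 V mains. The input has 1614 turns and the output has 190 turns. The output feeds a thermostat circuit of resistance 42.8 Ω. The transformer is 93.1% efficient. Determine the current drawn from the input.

V_out = 220 × 190/1614 = 25.898 V.
I_out = V_out/R = 25.898/42.8 = 0.60510 A.
P_out = V_out I_out = 25.898 × 0.60510 = 15.671 W.
P_in = P_out/η = 15.671/0.931 = 16.833 W.
I_in = P_in/V_in = 16.833/220 = 0.0765 A.

I_in ≈ 0.0765 A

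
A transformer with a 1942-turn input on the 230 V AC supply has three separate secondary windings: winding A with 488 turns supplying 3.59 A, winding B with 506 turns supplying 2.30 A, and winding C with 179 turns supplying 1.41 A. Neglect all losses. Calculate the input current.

I_in ≈ 1.63 A

V_A = 230 × 488/1942 = 57.796 V; V_B = 230 × 506/1942 = 59.928 V; V_C = 230 × 179/1942 = 21.200 V.
P_out = V_A I_A + V_B I_B + V_C I_C = 57.796×3.59 + 59.928×2.30 + 21.200×1.41 = 207.49 + 137.83 + 29.892 = 375.21 W.
Ideal ⇒ P_in = P_out, so I_in = P_out/V_in = 375.21/230 = 1.63 A.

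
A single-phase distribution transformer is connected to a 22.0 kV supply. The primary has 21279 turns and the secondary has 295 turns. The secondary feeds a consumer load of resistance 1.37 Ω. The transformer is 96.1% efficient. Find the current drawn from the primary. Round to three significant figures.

I_p ≈ 3.21 A

V_s = 22000 × 295/21279 = 305.00 V.
I_s = V_s/R = 305.00/1.37 = 222.62 A.
P_out = V_s I_s = 305.00 × 222.62 = 67899 W.
P_in = P_out/η = 67899/0.961 = 70655 W.
I_p = P_in/V_p = 70655/22000 = 3.21 A.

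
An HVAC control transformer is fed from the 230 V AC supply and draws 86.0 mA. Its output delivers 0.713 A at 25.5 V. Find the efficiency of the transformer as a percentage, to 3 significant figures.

P_in = 230 × 0.0860 = 19.7800 W.
P_out = 25.5 × 0.713 = 18.1815 W.
η = P_out/P_in = 18.1815/19.7800 = 0.919.

η ≈ 91.9%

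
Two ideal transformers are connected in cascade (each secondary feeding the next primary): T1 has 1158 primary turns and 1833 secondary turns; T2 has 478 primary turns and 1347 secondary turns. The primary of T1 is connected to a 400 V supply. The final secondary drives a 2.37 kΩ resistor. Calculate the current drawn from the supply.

Secondary of T1: V = 400.00 × 1833/1158 = 633.16 V.
Secondary of T2: V = 633.16 × 1347/478 = 1784.2 V.
I_load = 1784.2/2370 = 0.75284 A, so P_out = 1784.2 × 0.75284 = 1343.3 W.
All ideal ⇒ P_in = P_out, so I_supply = 1343.3/400 = 3.36 A.

I_supply ≈ 3.36 A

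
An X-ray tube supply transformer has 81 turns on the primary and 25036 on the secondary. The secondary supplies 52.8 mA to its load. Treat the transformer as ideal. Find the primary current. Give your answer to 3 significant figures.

I_p ≈ 16.3 A

For an ideal transformer I_p/I_s = N_s/N_p, so I_p = 0.0528 × 25036/81 = 16.3 A.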